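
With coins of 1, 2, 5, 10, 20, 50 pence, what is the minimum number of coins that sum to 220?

220 − 4×50→20 − 1×20→0
Total coins = 4 + 1 = 5

5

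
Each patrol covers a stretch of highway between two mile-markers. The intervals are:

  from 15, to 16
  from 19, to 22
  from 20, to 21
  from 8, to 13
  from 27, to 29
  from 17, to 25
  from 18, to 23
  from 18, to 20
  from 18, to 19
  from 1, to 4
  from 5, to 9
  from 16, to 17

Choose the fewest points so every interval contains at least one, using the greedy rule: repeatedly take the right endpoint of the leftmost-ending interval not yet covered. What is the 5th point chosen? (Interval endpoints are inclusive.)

By right end: [1,4]  [5,9]  [8,13]  [15,16]  [16,17]  [18,19]  [18,20]  [20,21]  [19,22]  [18,23]  [17,25]  [27,29]
[1,4] uncovered → point at 4; [5,9] uncovered → point at 9; [15,16] uncovered → point at 16; [18,19] uncovered → point at 19; [20,21] uncovered → point at 21; [27,29] uncovered → point at 29.
Points: 4, 9, 16, 19, 21, 29 (6 total).

21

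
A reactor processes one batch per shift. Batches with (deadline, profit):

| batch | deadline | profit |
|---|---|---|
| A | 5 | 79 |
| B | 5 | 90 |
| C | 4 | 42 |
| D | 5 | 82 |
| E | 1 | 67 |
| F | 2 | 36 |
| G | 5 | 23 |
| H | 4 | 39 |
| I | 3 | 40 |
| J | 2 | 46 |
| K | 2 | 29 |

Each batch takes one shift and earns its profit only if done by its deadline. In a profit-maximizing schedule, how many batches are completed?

5

Profit order: B=90 D=82 A=79 E=67 J=46 C=42 I=40 H=39 F=36 K=29 G=23
Assign: B→slot 5, D→slot 4, A→slot 3, E→slot 1, J→slot 2, C skipped, I skipped, H skipped, F skipped, K skipped, G skipped.
Slots: [1:E] [2:J] [3:A] [4:D] [5:B]
5 of 11 scheduled.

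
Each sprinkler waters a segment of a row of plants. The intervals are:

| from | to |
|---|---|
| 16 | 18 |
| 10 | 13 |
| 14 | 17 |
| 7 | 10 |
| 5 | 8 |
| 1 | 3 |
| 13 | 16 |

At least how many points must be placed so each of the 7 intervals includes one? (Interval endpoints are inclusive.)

4

By right end: [1,3]  [5,8]  [7,10]  [10,13]  [13,16]  [14,17]  [16,18]
[1,3] uncovered → point at 3; [5,8] uncovered → point at 8; [10,13] uncovered → point at 13; [14,17] uncovered → point at 17.
Points: 3, 8, 13, 17 (4 total).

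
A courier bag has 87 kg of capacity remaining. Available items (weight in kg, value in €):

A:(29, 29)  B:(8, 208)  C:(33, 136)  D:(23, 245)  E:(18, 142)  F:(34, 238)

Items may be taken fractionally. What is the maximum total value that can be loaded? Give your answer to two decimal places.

849.48

Sort by value per unit weight and fill in that order.
Order: B (208/8=26.00) > D (245/23=10.65) > E (142/18=7.89) > F (238/34=7.00) > C (136/33=4.12) > A (29/29=1.00)
Fill: take B (8 @ 208) → take D (23 @ 245) → take E (18 @ 142) → take F (34 @ 238) → take 4/33 of C → 16.48; 87/87 used.
Total value = 849.48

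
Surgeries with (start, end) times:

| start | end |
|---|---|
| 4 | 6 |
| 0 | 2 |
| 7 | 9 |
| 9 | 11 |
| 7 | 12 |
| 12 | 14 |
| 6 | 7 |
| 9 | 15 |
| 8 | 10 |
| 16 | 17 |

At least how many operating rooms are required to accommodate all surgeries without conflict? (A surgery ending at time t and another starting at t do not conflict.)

Events (time:±→running): 0:+→1 2:-→0 4:+→1 6:-→0 6:+→1 7:-→0 7:+→1 7:+→2 8:+→3 9:-→2 9:+→3 9:+→4 … peak 4.

4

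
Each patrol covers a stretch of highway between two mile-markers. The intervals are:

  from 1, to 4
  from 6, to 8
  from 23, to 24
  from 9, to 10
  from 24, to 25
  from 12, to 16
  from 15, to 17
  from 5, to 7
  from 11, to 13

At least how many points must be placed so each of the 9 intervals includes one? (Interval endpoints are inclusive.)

6

Sort by right endpoint; whenever an interval is uncovered, place a point at its right end.
By right end: [1,4]  [5,7]  [6,8]  [9,10]  [11,13]  [12,16]  [15,17]  [23,24]  [24,25]
[1,4] uncovered → point at 4; [5,7] uncovered → point at 7; [9,10] uncovered → point at 10; [11,13] uncovered → point at 13; [15,17] uncovered → point at 17; [23,24] uncovered → point at 24.
Points: 4, 7, 10, 13, 17, 24 (6 total).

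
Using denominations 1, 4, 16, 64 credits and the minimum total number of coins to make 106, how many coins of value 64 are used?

106 = 1×64 + 2×16 + 2×4 + 2×1
Count of 64: 1

1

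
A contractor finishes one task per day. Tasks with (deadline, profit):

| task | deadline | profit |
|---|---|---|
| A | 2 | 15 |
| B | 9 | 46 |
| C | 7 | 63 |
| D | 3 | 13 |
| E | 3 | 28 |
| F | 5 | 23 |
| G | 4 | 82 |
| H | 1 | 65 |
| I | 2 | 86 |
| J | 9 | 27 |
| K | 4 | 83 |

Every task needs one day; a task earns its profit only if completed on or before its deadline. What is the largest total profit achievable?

475

Profit order: I=86 K=83 G=82 H=65 C=63 B=46 E=28 J=27 F=23 A=15 D=13
Assign: I→slot 2, K→slot 4, G→slot 3, H→slot 1, C→slot 7, B→slot 9, E skipped, J→slot 8, F→slot 5, A skipped, D skipped.
Slots: [1:H] [2:I] [3:G] [4:K] [5:F] [7:C] [8:J] [9:B]
Profit = 65 + 86 + 82 + 83 + 23 + 63 + 27 + 46 = 475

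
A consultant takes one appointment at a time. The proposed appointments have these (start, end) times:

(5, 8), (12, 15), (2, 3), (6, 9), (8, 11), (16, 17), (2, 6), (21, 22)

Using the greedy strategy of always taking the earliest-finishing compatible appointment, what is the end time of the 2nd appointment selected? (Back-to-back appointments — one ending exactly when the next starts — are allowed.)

Greedy by earliest finish: after sorting by end time, pick each interval compatible with the last pick.
By end time: (2,3), (2,6), (5,8), (6,9), (8,11), (12,15), (16,17), (21,22).
Pick (2,3); next start ≥ 3 → (5,8); next start ≥ 8 → (8,11); next start ≥ 11 → (12,15); next start ≥ 15 → (16,17); next start ≥ 17 → (21,22).
Selected: (2,3) (5,8) (8,11) (12,15) (16,17) (21,22)

8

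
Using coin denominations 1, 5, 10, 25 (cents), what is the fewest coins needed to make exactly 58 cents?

58 − 2×25→8 − 1×5→3 − 3×1→0
Total coins = 2 + 1 + 3 = 6

6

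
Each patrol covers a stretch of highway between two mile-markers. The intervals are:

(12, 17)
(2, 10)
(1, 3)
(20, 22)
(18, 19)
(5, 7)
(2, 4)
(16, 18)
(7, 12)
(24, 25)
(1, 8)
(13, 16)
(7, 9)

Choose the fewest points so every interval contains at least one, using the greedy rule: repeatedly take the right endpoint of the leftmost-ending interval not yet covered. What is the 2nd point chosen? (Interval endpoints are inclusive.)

By right end: [1,3]  [2,4]  [5,7]  [1,8]  [7,9]  [2,10]  [7,12]  [13,16]  [12,17]  [16,18]  [18,19]  [20,22]  [24,25]
[1,3] uncovered → point at 3; [5,7] uncovered → point at 7; [13,16] uncovered → point at 16; [18,19] uncovered → point at 19; [20,22] uncovered → point at 22; [24,25] uncovered → point at 25.
Points: 3, 7, 16, 19, 22, 25 (6 total).

7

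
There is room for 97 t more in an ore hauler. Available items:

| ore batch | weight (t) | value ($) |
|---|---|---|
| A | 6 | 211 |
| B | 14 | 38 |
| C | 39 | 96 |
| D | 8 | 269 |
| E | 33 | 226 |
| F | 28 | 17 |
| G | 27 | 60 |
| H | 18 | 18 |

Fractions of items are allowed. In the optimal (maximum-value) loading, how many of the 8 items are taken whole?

4

Greedy by value/weight ratio, highest first.
Order: A (211/6=35.17) > D (269/8=33.62) > E (226/33=6.85) > B (38/14=2.71) > C (96/39=2.46) > G (60/27=2.22) > H (18/18=1.00) > F (17/28=0.61)
Fill: take A (6 @ 211) → take D (8 @ 269) → take E (33 @ 226) → take B (14 @ 38) → take 36/39 of C → 88.62; 97/97 used.
4 item(s) taken whole; one partial (take 36/39 of C).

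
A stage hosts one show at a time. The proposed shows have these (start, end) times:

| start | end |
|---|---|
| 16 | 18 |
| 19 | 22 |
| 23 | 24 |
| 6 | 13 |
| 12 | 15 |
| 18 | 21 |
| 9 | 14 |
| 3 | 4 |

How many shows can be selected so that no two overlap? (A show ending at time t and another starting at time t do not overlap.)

5

Sort by end time and greedily take each interval whose start is ≥ the last chosen end.
By end time: (3,4), (6,13), (9,14), (12,15), (16,18), (18,21), (19,22), (23,24).
Pick (3,4); next start ≥ 4 → (6,13); next start ≥ 13 → (16,18); next start ≥ 18 → (18,21); next start ≥ 21 → (23,24).
Selected 5 shows.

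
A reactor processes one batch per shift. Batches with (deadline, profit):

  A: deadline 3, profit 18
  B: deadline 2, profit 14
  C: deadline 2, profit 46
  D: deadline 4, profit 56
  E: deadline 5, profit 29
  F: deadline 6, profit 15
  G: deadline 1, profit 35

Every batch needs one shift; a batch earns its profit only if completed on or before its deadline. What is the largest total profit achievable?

Sort by profit descending; place each in the latest free slot ≤ its deadline.
Profit order: D=56 C=46 G=35 E=29 A=18 F=15 B=14
Assign: D→slot 4, C→slot 2, G→slot 1, E→slot 5, A→slot 3, F→slot 6, B skipped.
Slots: [1:G] [2:C] [3:A] [4:D] [5:E] [6:F]
Profit = 35 + 46 + 18 + 56 + 29 + 15 = 199

199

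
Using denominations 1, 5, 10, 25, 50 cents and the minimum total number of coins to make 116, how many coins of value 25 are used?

116 − 2×50→16 − 1×10→6 − 1×5→1 − 1×1→0
Count of 25: 0

0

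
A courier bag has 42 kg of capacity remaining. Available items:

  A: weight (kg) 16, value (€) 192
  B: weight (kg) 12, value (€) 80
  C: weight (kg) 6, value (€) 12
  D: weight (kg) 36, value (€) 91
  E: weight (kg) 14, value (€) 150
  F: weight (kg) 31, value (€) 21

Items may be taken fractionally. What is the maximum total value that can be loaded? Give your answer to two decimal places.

422.00

Sort by value per unit weight and fill in that order.
Order: A (192/16=12.00) > E (150/14=10.71) > B (80/12=6.67) > D (91/36=2.53) > C (12/6=2.00) > F (21/31=0.68)
Fill: take A (16 @ 192) → take E (14 @ 150) → take B (12 @ 80); 42/42 used.
Total value = 422.00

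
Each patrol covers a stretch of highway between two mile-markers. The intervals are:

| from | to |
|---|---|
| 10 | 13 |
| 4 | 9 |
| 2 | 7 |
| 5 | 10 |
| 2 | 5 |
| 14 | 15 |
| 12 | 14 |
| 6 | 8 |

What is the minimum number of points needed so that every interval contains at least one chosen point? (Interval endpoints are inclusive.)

Process intervals by earliest right end; each time one isn't hit yet, stab at its right endpoint.
Sorted: [2,5] [2,7] [6,8] [4,9] [5,10] [10,13] [12,14] [14,15]
{[2,5],[2,7]} hit by 5; {[6,8],[4,9],[5,10]} hit by 8; {[10,13],[12,14]} hit by 13; {[14,15]} hit by 15.
Points: 5, 8, 13, 15 (4 total).

4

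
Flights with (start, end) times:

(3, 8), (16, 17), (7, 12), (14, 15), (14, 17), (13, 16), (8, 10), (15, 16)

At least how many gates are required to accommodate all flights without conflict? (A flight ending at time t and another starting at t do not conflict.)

3

The answer is the maximum number of intervals overlapping at any instant.
starts: [3, 7, 8, 13, 14, 14, 15, 16]
ends:   [8, 10, 12, 15, 16, 16, 17, 17]
s3→1 s7→2 e8→1 s8→2 e10→1 e12→0 s13→1 s14→2 s14→3  — peak 3.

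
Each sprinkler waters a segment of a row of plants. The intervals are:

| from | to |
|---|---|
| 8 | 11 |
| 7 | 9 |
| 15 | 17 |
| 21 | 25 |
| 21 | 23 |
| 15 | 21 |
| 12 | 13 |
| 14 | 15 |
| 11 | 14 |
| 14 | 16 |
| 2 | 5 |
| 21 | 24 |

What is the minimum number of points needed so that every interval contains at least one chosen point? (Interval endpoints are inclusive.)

5

Sort by right endpoint; whenever an interval is uncovered, place a point at its right end.
Sorted: [2,5] [7,9] [8,11] [12,13] [11,14] [14,15] [14,16] [15,17] [15,21] [21,23] [21,24] [21,25]
{[2,5]} hit by 5; {[7,9],[8,11]} hit by 9; {[12,13],[11,14]} hit by 13; {[14,15],[14,16],[15,17],[15,21]} hit by 15; {[21,23],[21,24],[21,25]} hit by 23.
Points: 5, 9, 13, 15, 23 (5 total).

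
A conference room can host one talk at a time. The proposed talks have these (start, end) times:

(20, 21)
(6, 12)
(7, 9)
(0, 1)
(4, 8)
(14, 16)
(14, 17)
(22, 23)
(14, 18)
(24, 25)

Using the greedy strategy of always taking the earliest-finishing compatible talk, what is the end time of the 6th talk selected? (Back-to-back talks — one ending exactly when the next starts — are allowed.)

Greedy by earliest finish: after sorting by end time, pick each interval compatible with the last pick.
Sorted by end: (0,1)  (4,8)  (7,9)  (6,12)  (14,16)  (14,17)  (14,18)  (20,21)  (22,23)  (24,25)
take (0,1); take (4,8); skip (6,12); take (14,16); skip (14,18); take (20,21); take (22,23); take (24,25).
Selected: (0,1) (4,8) (14,16) (20,21) (22,23) (24,25)

25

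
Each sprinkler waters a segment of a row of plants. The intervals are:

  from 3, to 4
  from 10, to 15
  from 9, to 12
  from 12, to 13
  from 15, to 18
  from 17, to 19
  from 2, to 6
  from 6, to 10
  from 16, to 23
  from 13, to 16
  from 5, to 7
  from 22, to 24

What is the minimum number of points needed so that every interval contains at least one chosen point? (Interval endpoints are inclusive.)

Sort by right endpoint; whenever an interval is uncovered, place a point at its right end.
Sorted: [3,4] [2,6] [5,7] [6,10] [9,12] [12,13] [10,15] [13,16] [15,18] [17,19] [16,23] [22,24]
{[3,4],[2,6]} hit by 4; {[5,7],[6,10]} hit by 7; {[9,12],[12,13],[10,15]} hit by 12; {[13,16],[15,18]} hit by 16; {[17,19],[16,23]} hit by 19; {[22,24]} hit by 24.
Points: 4, 7, 12, 16, 19, 24 (6 total).

6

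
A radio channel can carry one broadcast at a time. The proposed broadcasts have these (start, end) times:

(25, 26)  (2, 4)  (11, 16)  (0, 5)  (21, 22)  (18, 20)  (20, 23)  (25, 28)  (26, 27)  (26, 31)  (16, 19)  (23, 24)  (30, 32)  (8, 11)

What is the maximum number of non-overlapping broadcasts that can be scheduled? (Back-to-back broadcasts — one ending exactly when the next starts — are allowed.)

Greedy by earliest finish: after sorting by end time, pick each interval compatible with the last pick.
Sorted by end: (2,4)  (0,5)  (8,11)  (11,16)  (16,19)  (18,20)  (21,22)  (20,23)  (23,24)  (25,26)  (26,27)  (25,28)  (26,31)  (30,32)
take (2,4); skip (0,5); take (8,11); take (11,16); take (16,19); take (21,22); skip (20,23); take (23,24); take (25,26); take (26,27); skip (25,28); skip (26,31); take (30,32).
Selected 9 broadcasts.

9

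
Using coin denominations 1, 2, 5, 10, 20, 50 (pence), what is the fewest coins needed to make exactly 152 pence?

Use the largest denomination that fits, subtract, and repeat.
152 − 3×50→2 − 1×2→0
Total coins = 3 + 1 = 4

4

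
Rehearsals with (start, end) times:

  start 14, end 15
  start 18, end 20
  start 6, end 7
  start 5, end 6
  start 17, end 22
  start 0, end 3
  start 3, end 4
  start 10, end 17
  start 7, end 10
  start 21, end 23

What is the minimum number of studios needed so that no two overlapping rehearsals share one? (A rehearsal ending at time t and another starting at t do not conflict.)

2

Count concurrent intervals with a sweep; the peak is the room count.
Events (time:±→running): 0:+→1 3:-→0 3:+→1 4:-→0 5:+→1 6:-→0 6:+→1 7:-→0 7:+→1 10:-→0 10:+→1 14:+→2 … peak 2.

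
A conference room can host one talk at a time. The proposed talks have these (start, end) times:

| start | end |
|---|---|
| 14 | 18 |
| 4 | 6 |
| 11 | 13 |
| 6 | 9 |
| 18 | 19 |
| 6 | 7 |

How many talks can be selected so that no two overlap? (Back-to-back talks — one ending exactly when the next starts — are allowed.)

Order by finish time; keep every interval that doesn't clash with the previous kept one.
By end time: (4,6), (6,7), (6,9), (11,13), (14,18), (18,19).
Pick (4,6); next start ≥ 6 → (6,7); next start ≥ 7 → (11,13); next start ≥ 13 → (14,18); next start ≥ 18 → (18,19).
Selected 5 talks.

5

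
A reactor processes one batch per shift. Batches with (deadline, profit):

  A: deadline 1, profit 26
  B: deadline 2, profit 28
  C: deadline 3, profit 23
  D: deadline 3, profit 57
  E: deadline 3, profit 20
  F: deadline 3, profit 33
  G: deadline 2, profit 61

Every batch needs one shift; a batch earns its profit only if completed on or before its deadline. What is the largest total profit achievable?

Sort by profit descending; place each in the latest free slot ≤ its deadline.
By profit: G(d2,61), D(d3,57), F(d3,33), B(d2,28), A(d1,26), C(d3,23), E(d3,20)
G→slot 2; D→slot 3; F→slot 1; B skipped; A skipped; C skipped; E skipped.
Profit = 33 + 61 + 57 = 151

151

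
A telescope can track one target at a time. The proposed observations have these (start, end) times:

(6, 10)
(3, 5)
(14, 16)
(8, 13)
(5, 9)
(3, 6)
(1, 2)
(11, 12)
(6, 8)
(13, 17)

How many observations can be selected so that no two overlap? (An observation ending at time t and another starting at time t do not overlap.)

Sorted by end: (1,2)  (3,5)  (3,6)  (6,8)  (5,9)  (6,10)  (11,12)  (8,13)  (14,16)  (13,17)
take (1,2); take (3,5); take (6,8); take (11,12); take (14,16); skip (13,17).
Selected 5 observations.

5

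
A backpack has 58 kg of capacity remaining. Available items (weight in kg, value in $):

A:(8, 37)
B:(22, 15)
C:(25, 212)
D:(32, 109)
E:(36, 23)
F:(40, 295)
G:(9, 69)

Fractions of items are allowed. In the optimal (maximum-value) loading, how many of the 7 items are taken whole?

2

Sort by value per unit weight and fill in that order.
Ratios (sorted): C 8.48, G 7.67, F 7.38, A 4.62, D 3.41, B 0.68, E 0.64
take C (25 @ 212); take G (9 @ 69); take 24/40 of F → 177.00. Capacity used 58/58.
2 item(s) taken whole; one partial (take 24/40 of F).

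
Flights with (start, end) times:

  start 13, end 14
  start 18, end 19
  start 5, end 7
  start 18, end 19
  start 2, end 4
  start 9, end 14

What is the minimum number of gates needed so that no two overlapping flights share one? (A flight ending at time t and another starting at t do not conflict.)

2

The answer is the maximum number of intervals overlapping at any instant.
Events (time:±→running): 2:+→1 4:-→0 5:+→1 7:-→0 9:+→1 13:+→2 … peak 2.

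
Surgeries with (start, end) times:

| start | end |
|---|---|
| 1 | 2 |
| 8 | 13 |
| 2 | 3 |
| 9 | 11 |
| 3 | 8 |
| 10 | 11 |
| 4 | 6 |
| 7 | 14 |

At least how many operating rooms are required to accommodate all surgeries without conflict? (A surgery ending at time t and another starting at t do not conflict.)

Count concurrent intervals with a sweep; the peak is the room count.
Events (time:±→running): 1:+→1 2:-→0 2:+→1 3:-→0 3:+→1 4:+→2 6:-→1 7:+→2 8:-→1 8:+→2 9:+→3 10:+→4 … peak 4.

4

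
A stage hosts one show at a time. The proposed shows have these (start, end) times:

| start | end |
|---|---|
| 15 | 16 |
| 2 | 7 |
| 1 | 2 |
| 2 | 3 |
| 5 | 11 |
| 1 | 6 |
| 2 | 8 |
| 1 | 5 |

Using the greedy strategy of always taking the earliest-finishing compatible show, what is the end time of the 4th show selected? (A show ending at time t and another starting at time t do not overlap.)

Sort by end time and greedily take each interval whose start is ≥ the last chosen end.
Sorted by end: (1,2)  (2,3)  (1,5)  (1,6)  (2,7)  (2,8)  (5,11)  (15,16)
take (1,2); take (2,3); skip (1,6); take (5,11); take (15,16).
Selected: (1,2) (2,3) (5,11) (15,16)

16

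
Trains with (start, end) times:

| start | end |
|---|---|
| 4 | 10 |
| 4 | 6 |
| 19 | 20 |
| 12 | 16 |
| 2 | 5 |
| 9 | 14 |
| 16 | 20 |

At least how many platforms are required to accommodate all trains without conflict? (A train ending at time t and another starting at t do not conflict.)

3

The answer is the maximum number of intervals overlapping at any instant.
Events (time:±→running): 2:+→1 4:+→2 4:+→3 … peak 3.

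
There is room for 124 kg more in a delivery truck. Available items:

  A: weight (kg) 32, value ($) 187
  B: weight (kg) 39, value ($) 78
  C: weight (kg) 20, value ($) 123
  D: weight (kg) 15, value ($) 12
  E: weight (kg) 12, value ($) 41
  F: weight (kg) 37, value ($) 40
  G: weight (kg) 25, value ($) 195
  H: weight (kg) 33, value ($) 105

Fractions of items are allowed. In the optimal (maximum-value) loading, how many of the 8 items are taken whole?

Sort by value per unit weight and fill in that order.
Ratios (sorted): G 7.80, C 6.15, A 5.84, E 3.42, H 3.18, B 2.00, F 1.08, D 0.80
take G (25 @ 195); take C (20 @ 123); take A (32 @ 187); take E (12 @ 41); take H (33 @ 105); take 2/39 of B → 4.00. Capacity used 124/124.
5 item(s) taken whole; one partial (take 2/39 of B).

5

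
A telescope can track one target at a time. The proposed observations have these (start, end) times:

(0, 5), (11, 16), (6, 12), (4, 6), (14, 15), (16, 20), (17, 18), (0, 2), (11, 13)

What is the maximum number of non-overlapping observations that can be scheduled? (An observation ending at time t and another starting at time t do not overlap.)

Greedy by earliest finish: after sorting by end time, pick each interval compatible with the last pick.
By end time: (0,2), (0,5), (4,6), (6,12), (11,13), (14,15), (11,16), (17,18), (16,20).
Pick (0,2); next start ≥ 2 → (4,6); next start ≥ 6 → (6,12); next start ≥ 12 → (14,15); next start ≥ 15 → (17,18).
Selected 5 observations.

5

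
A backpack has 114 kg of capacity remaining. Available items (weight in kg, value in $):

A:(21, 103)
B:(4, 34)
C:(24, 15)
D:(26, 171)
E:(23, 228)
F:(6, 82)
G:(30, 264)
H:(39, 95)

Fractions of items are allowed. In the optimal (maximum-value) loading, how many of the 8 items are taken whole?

6

Sort by value per unit weight and fill in that order.
Order: F (82/6=13.67) > E (228/23=9.91) > G (264/30=8.80) > B (34/4=8.50) > D (171/26=6.58) > A (103/21=4.90) > H (95/39=2.44) > C (15/24=0.62)
Fill: take F (6 @ 82) → take E (23 @ 228) → take G (30 @ 264) → take B (4 @ 34) → take D (26 @ 171) → take A (21 @ 103) → take 4/39 of H → 9.74; 114/114 used.
6 item(s) taken whole; one partial (take 4/39 of H).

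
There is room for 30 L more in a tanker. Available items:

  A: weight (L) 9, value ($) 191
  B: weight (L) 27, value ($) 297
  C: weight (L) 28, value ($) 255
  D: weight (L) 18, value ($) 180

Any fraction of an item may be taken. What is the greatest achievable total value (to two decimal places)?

Sort by value per unit weight and fill in that order.
Ratios (sorted): A 21.22, B 11.00, D 10.00, C 9.11
take A (9 @ 191); take 21/27 of B → 231.00. Capacity used 30/30.
Total value = 422.00

422.00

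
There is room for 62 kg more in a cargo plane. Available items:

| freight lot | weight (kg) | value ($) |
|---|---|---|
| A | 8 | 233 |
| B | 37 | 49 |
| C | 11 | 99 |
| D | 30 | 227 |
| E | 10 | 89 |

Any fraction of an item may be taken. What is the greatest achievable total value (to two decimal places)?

651.97

Sort by value per unit weight and fill in that order.
Ratios (sorted): A 29.12, C 9.00, E 8.90, D 7.57, B 1.32
take A (8 @ 233); take C (11 @ 99); take E (10 @ 89); take D (30 @ 227); take 3/37 of B → 3.97. Capacity used 62/62.
Total value = 651.97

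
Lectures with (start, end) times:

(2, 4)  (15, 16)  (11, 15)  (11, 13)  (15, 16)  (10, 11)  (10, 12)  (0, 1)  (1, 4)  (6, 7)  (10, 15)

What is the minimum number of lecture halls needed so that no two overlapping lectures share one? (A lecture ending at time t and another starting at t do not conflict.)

Events (time:±→running): 0:+→1 1:-→0 1:+→1 2:+→2 4:-→1 4:-→0 6:+→1 7:-→0 10:+→1 10:+→2 10:+→3 11:-→2 11:+→3 11:+→4 … peak 4.

4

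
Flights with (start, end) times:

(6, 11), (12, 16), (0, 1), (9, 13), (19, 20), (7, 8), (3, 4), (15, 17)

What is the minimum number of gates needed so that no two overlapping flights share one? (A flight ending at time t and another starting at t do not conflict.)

2

The answer is the maximum number of intervals overlapping at any instant.
starts: [0, 3, 6, 7, 9, 12, 15, 19]
ends:   [1, 4, 8, 11, 13, 16, 17, 20]
s0→1 e1→0 s3→1 e4→0 s6→1 s7→2  — peak 2.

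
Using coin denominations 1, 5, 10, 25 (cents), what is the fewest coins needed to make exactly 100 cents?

Greedy: take as many of the largest coin as possible, then repeat with the remainder.
100 − 4×25→0
Total coins = 4 = 4

4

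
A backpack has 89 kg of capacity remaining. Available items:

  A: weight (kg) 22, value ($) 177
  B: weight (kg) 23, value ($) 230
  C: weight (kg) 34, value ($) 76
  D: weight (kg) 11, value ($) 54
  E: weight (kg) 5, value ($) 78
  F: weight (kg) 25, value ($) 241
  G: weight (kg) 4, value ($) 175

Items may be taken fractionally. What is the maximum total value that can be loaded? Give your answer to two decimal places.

950.09

Ratios (sorted): G 43.75, E 15.60, B 10.00, F 9.64, A 8.05, D 4.91, C 2.24
take G (4 @ 175); take E (5 @ 78); take B (23 @ 230); take F (25 @ 241); take A (22 @ 177); take 10/11 of D → 49.09. Capacity used 89/89.
Total value = 950.09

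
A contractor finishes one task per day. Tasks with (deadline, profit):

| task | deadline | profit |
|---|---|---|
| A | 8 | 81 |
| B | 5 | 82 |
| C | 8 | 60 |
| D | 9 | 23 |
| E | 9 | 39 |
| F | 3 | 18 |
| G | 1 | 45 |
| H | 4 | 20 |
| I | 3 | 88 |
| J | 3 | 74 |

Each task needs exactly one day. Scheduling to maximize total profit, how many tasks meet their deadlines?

Take jobs in profit order; each goes to the latest open slot no later than its deadline.
Profit order: I=88 B=82 A=81 J=74 C=60 G=45 E=39 D=23 H=20 F=18
Assign: I→slot 3, B→slot 5, A→slot 8, J→slot 2, C→slot 7, G→slot 1, E→slot 9, D→slot 6, H→slot 4, F skipped.
Slots: [1:G] [2:J] [3:I] [4:H] [5:B] [6:D] [7:C] [8:A] [9:E]
9 of 10 scheduled.

9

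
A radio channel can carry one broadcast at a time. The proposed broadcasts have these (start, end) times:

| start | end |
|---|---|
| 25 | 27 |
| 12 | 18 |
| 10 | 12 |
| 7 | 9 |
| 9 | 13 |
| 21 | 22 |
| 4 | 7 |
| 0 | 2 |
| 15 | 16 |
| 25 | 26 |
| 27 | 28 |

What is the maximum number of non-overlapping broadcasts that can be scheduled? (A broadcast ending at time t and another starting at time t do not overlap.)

8

By end time: (0,2), (4,7), (7,9), (10,12), (9,13), (15,16), (12,18), (21,22), (25,26), (25,27), (27,28).
Pick (0,2); next start ≥ 2 → (4,7); next start ≥ 7 → (7,9); next start ≥ 9 → (10,12); next start ≥ 12 → (15,16); next start ≥ 16 → (21,22); next start ≥ 22 → (25,26); next start ≥ 26 → (27,28).
Selected 8 broadcasts.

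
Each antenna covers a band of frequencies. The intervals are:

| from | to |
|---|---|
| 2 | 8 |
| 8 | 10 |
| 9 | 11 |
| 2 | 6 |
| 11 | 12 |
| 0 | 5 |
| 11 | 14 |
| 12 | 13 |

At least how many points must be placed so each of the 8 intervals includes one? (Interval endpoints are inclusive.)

3

Sort by right endpoint; whenever an interval is uncovered, place a point at its right end.
By right end: [0,5]  [2,6]  [2,8]  [8,10]  [9,11]  [11,12]  [12,13]  [11,14]
[0,5] uncovered → point at 5; [8,10] uncovered → point at 10; [11,12] uncovered → point at 12.
Points: 5, 10, 12 (3 total).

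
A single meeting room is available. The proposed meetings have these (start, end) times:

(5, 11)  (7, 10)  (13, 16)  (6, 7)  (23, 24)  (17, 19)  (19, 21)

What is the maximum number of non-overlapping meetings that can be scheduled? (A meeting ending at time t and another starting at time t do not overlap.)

6

Greedy by earliest finish: after sorting by end time, pick each interval compatible with the last pick.
Sorted by end: (6,7)  (7,10)  (5,11)  (13,16)  (17,19)  (19,21)  (23,24)
take (6,7); take (7,10); skip (5,11); take (13,16); take (17,19); take (19,21); take (23,24).
Selected 6 meetings.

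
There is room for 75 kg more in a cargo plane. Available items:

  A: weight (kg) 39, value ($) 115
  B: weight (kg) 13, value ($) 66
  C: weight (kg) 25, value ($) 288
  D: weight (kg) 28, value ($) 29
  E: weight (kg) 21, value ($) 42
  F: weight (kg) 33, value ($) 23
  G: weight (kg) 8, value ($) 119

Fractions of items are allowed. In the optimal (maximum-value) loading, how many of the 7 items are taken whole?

3

Sort by value per unit weight and fill in that order.
Ratios (sorted): G 14.88, C 11.52, B 5.08, A 2.95, E 2.00, D 1.04, F 0.70
take G (8 @ 119); take C (25 @ 288); take B (13 @ 66); take 29/39 of A → 85.51. Capacity used 75/75.
3 item(s) taken whole; one partial (take 29/39 of A).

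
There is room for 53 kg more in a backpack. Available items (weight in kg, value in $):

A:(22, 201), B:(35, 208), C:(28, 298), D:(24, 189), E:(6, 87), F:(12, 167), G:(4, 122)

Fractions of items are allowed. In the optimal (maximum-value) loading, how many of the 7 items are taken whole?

4

Greedy by value/weight ratio, highest first.
Ratios (sorted): G 30.50, E 14.50, F 13.92, C 10.64, A 9.14, D 7.88, B 5.94
take G (4 @ 122); take E (6 @ 87); take F (12 @ 167); take C (28 @ 298); take 3/22 of A → 27.41. Capacity used 53/53.
4 item(s) taken whole; one partial (take 3/22 of A).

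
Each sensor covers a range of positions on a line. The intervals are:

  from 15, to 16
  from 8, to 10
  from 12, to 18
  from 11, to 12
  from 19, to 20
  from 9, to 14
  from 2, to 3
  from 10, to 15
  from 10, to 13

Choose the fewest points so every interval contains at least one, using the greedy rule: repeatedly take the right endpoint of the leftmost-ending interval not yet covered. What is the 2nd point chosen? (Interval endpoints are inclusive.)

10

Sorted: [2,3] [8,10] [11,12] [10,13] [9,14] [10,15] [15,16] [12,18] [19,20]
{[2,3]} hit by 3; {[8,10]} hit by 10; {[11,12],[10,13],[9,14],[10,15]} hit by 12; {[15,16],[12,18]} hit by 16; {[19,20]} hit by 20.
Points: 3, 10, 12, 16, 20 (5 total).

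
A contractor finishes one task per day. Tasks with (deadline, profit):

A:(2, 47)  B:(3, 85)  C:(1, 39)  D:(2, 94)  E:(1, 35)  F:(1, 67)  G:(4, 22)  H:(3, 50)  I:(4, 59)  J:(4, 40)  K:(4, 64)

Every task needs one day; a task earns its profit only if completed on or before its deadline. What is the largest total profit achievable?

Take jobs in profit order; each goes to the latest open slot no later than its deadline.
By profit: D(d2,94), B(d3,85), F(d1,67), K(d4,64), I(d4,59), H(d3,50), A(d2,47), J(d4,40), C(d1,39), E(d1,35), G(d4,22)
D→slot 2; B→slot 3; F→slot 1; K→slot 4; I skipped; H skipped; A skipped; J skipped; C skipped; E skipped; G skipped.
Profit = 67 + 94 + 85 + 64 = 310

310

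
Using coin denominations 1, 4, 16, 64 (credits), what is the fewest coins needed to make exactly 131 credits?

5

Use the largest denomination that fits, subtract, and repeat.
131 − 2×64→3 − 3×1→0
Total coins = 2 + 3 = 5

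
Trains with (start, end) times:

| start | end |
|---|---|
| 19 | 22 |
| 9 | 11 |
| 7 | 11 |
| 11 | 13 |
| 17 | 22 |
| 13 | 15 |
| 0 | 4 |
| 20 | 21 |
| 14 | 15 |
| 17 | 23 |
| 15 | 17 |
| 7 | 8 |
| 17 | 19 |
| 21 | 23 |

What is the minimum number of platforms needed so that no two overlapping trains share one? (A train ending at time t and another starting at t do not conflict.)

Count concurrent intervals with a sweep; the peak is the room count.
starts: [0, 7, 7, 9, 11, 13, 14, 15, 17, 17, 17, 19, 20, 21]
ends:   [4, 8, 11, 11, 13, 15, 15, 17, 19, 21, 22, 22, 23, 23]
s0→1 e4→0 s7→1 s7→2 e8→1 s9→2 e11→1 e11→0 s11→1 e13→0 s13→1 s14→2 e15→1 e15→0 s15→1 e17→0 s17→1 s17→2 s17→3 e19→2 s19→3 s20→4  — peak 4.

4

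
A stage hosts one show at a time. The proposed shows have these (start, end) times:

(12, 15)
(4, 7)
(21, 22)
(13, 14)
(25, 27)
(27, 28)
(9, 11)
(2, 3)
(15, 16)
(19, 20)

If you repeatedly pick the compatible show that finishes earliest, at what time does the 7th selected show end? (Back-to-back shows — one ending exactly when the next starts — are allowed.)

22

Order by finish time; keep every interval that doesn't clash with the previous kept one.
Sorted by end: (2,3)  (4,7)  (9,11)  (13,14)  (12,15)  (15,16)  (19,20)  (21,22)  (25,27)  (27,28)
take (2,3); take (4,7); take (9,11); take (13,14); take (15,16); take (19,20); take (21,22); take (25,27); take (27,28).
Selected: (2,3) (4,7) (9,11) (13,14) (15,16) (19,20) (21,22) (25,27) (27,28)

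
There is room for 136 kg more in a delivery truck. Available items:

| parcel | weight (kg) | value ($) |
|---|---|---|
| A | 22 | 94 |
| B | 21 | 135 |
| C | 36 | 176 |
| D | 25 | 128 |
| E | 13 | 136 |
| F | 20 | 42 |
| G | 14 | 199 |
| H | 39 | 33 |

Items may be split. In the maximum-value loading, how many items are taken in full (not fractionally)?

Sort by value per unit weight and fill in that order.
Ratios (sorted): G 14.21, E 10.46, B 6.43, D 5.12, C 4.89, A 4.27, F 2.10, H 0.85
take G (14 @ 199); take E (13 @ 136); take B (21 @ 135); take D (25 @ 128); take C (36 @ 176); take A (22 @ 94); take 5/20 of F → 10.50. Capacity used 136/136.
6 item(s) taken whole; one partial (take 5/20 of F).

6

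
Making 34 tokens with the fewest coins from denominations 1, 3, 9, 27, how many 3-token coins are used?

34 − 1×27→7 − 2×3→1 − 1×1→0
Count of 3: 2

2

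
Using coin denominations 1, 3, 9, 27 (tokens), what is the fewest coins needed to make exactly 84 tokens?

4

Use the largest denomination that fits, subtract, and repeat.
84 − 3×27→3 − 1×3→0
Total coins = 3 + 1 = 4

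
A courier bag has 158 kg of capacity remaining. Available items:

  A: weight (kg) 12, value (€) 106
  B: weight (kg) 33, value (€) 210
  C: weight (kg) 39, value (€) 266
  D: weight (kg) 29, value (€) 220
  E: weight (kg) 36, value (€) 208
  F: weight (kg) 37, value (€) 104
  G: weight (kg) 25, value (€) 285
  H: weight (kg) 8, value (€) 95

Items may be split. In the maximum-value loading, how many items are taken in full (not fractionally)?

Ratios (sorted): H 11.88, G 11.40, A 8.83, D 7.59, C 6.82, B 6.36, E 5.78, F 2.81
take H (8 @ 95); take G (25 @ 285); take A (12 @ 106); take D (29 @ 220); take C (39 @ 266); take B (33 @ 210); take 12/36 of E → 69.33. Capacity used 158/158.
6 item(s) taken whole; one partial (take 12/36 of E).

6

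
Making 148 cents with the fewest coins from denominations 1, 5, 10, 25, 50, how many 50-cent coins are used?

2

148 = 2×50 + 1×25 + 2×10 + 3×1
Count of 50: 2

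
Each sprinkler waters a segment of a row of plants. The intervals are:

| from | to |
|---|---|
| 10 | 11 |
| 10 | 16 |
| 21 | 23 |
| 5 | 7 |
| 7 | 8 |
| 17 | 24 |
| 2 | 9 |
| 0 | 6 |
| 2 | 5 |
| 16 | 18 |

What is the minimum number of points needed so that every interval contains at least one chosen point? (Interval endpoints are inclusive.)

By right end: [2,5]  [0,6]  [5,7]  [7,8]  [2,9]  [10,11]  [10,16]  [16,18]  [21,23]  [17,24]
[2,5] uncovered → point at 5; [7,8] uncovered → point at 8; [10,11] uncovered → point at 11; [16,18] uncovered → point at 18; [21,23] uncovered → point at 23.
Points: 5, 8, 11, 18, 23 (5 total).

5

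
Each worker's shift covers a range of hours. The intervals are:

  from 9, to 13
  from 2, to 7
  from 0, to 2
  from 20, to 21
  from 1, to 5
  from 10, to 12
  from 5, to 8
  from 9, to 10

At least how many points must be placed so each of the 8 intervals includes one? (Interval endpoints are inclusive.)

Sort by right endpoint; whenever an interval is uncovered, place a point at its right end.
By right end: [0,2]  [1,5]  [2,7]  [5,8]  [9,10]  [10,12]  [9,13]  [20,21]
[0,2] uncovered → point at 2; [5,8] uncovered → point at 8; [9,10] uncovered → point at 10; [20,21] uncovered → point at 21.
Points: 2, 8, 10, 21 (4 total).

4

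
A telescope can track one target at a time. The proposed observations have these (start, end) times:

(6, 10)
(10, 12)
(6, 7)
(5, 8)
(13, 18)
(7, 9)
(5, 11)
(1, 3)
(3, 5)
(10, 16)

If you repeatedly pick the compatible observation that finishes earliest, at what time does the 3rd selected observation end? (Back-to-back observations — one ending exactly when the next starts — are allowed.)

Sort by end time and greedily take each interval whose start is ≥ the last chosen end.
By end time: (1,3), (3,5), (6,7), (5,8), (7,9), (6,10), (5,11), (10,12), (10,16), (13,18).
Pick (1,3); next start ≥ 3 → (3,5); next start ≥ 5 → (6,7); next start ≥ 7 → (7,9); next start ≥ 9 → (10,12); next start ≥ 12 → (13,18).
Selected: (1,3) (3,5) (6,7) (7,9) (10,12) (13,18)

7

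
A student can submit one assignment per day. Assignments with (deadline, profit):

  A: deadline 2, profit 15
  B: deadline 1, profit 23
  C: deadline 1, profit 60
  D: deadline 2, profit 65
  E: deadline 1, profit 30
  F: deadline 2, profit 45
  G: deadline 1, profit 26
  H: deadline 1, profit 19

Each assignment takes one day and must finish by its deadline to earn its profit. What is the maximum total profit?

By profit: D(d2,65), C(d1,60), F(d2,45), E(d1,30), G(d1,26), B(d1,23), H(d1,19), A(d2,15)
D→slot 2; C→slot 1; F skipped; E skipped; G skipped; B skipped; H skipped; A skipped.
Profit = 60 + 65 = 125

125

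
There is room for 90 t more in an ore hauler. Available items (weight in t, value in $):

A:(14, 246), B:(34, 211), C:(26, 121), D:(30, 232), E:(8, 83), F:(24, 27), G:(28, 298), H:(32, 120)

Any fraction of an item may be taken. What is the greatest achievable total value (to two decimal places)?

Greedy by value/weight ratio, highest first.
Ratios (sorted): A 17.57, G 10.64, E 10.38, D 7.73, B 6.21, C 4.65, H 3.75, F 1.12
take A (14 @ 246); take G (28 @ 298); take E (8 @ 83); take D (30 @ 232); take 10/34 of B → 62.06. Capacity used 90/90.
Total value = 921.06

921.06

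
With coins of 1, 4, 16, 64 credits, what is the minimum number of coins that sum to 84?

84 − 1×64→20 − 1×16→4 − 1×4→0
Total coins = 1 + 1 + 1 = 3

3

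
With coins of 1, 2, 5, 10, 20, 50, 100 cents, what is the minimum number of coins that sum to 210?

3

210 = 2×100 + 1×10
Total coins = 2 + 1 = 3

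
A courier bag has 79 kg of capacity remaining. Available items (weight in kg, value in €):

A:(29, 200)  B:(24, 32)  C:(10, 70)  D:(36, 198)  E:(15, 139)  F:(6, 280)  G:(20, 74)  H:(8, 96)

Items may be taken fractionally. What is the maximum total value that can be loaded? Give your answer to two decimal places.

Greedy by value/weight ratio, highest first.
Order: F (280/6=46.67) > H (96/8=12.00) > E (139/15=9.27) > C (70/10=7.00) > A (200/29=6.90) > D (198/36=5.50) > G (74/20=3.70) > B (32/24=1.33)
Fill: take F (6 @ 280) → take H (8 @ 96) → take E (15 @ 139) → take C (10 @ 70) → take A (29 @ 200) → take 11/36 of D → 60.50; 79/79 used.
Total value = 845.50

845.50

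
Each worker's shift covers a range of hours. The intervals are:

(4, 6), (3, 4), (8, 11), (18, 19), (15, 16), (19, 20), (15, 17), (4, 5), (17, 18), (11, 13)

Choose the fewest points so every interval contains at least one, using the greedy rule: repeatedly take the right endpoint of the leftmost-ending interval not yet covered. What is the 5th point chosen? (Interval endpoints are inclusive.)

Sort by right endpoint; whenever an interval is uncovered, place a point at its right end.
By right end: [3,4]  [4,5]  [4,6]  [8,11]  [11,13]  [15,16]  [15,17]  [17,18]  [18,19]  [19,20]
[3,4] uncovered → point at 4; [8,11] uncovered → point at 11; [15,16] uncovered → point at 16; [17,18] uncovered → point at 18; [19,20] uncovered → point at 20.
Points: 4, 11, 16, 18, 20 (5 total).

20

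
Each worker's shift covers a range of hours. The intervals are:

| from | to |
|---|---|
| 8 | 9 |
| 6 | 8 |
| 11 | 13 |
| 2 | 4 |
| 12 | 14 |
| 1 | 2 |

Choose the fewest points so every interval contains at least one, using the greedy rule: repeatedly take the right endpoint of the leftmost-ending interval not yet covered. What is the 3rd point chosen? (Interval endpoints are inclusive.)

Process intervals by earliest right end; each time one isn't hit yet, stab at its right endpoint.
Sorted: [1,2] [2,4] [6,8] [8,9] [11,13] [12,14]
{[1,2],[2,4]} hit by 2; {[6,8],[8,9]} hit by 8; {[11,13],[12,14]} hit by 13.
Points: 2, 8, 13 (3 total).

13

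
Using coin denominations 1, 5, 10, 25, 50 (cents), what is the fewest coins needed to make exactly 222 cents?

222 = 4×50 + 2×10 + 2×1
Total coins = 4 + 2 + 2 = 8

8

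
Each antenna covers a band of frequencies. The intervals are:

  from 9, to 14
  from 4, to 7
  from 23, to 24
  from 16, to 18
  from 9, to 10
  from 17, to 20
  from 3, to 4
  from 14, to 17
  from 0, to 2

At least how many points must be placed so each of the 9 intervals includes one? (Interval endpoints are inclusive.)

5

Sorted: [0,2] [3,4] [4,7] [9,10] [9,14] [14,17] [16,18] [17,20] [23,24]
{[0,2]} hit by 2; {[3,4],[4,7]} hit by 4; {[9,10],[9,14]} hit by 10; {[14,17],[16,18],[17,20]} hit by 17; {[23,24]} hit by 24.
Points: 2, 4, 10, 17, 24 (5 total).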